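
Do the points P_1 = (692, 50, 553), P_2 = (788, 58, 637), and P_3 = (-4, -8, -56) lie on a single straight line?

P_1P_2 = (96, 8, 84), P_1P_3 = (-696, -58, -609).
Each component of P_1P_3 is -29/4 times the corresponding component of P_1P_2, so P_1P_3 = -29/4·P_1P_2 and the points are collinear.

Yes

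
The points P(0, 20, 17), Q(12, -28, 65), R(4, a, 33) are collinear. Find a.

4

Collinearity requires PQ × PR = 0; each component is linear in a.
The x-component gives (-48)a + (192) = 0, so a = 4.
The remaining components then also vanish.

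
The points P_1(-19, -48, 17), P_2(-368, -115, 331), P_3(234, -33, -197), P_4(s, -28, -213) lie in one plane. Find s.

251

Coplanarity ⇔ det[P_1P_2; P_1P_3; P_1P_4] = 0.
Expanding, this is linear in s: (9628)s + (-2416628) = 0.
So s = 251.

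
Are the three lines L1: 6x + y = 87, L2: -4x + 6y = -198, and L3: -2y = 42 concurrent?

Intersecting L1 and L2: solving the 2×2 system gives (x, y) = (18, -21).
Substitute into L3: (0)(18) + (-2)(-21) = 42.
This equals 42, so (18, -21) lies on all three lines and they are concurrent.

Yes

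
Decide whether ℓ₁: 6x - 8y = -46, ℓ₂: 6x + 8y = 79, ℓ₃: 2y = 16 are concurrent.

No

Intersecting ℓ₁ and ℓ₂: solving the 2×2 system gives (x, y) = (11/4, 125/16).
Substitute into ℓ₃: (0)(11/4) + (2)(125/16) = 125/8.
But ℓ₃ requires 16 ≠ 125/8, so the three lines have no common point.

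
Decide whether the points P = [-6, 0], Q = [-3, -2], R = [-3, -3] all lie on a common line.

No

PQ = (3, -2), PR = (3, -3).
det[PQ; PR] = (3)(-3) − (-2)(3) = -3.
The determinant is nonzero, so they are not collinear.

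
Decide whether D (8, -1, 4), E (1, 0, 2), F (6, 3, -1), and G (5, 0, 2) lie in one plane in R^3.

A normal to the plane through D, E, F is n = DE × DF = (3, -31, -26).
The plane has equation n·P = -49. For G: n·G = -37.
-37 ≠ -49, so G is off the plane.

No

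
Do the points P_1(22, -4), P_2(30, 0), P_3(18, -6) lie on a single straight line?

Yes

P_1P_2 = (8, 4), P_1P_3 = (-4, -2).
Twice the signed area of △P_1P_2P_3 is (8)(-2) − (4)(-4) = 0.
The triangle is degenerate (zero area), so the points are collinear.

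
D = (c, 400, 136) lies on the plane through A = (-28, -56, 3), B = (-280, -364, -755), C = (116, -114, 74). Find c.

A normal to the plane is n = AB × AC = (-65832, -91260, 58968).
D lies in the plane iff n · AD = 0.
This gives (-65832)c + (-35615112) = 0, so c = -541.

-541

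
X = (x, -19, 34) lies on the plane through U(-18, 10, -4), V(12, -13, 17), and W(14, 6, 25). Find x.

A normal to the plane is n = UV × UW = (-583, -198, 616).
X lies in the plane iff n · UX = 0.
This gives (-583)x + (18656) = 0, so x = 32.

32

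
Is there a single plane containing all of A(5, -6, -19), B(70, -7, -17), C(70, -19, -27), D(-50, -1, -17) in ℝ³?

No

A normal to the plane through A, B, C is n = AB × AC = (34, 650, -780).
The plane has equation n·P = 11090. For D: n·D = 10910.
10910 ≠ 11090, so D is off the plane.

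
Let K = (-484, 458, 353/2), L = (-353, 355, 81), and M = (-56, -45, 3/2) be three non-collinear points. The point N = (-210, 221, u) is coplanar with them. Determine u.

Coplanarity requires KL · (KM × KN) = 0.
KL = (131, -103, -191/2), KM = (428, -503, -175); the triple product is linear in u with coefficient -21809 and constant term -239899/2.
Setting it to zero: u = -11/2.

-11/2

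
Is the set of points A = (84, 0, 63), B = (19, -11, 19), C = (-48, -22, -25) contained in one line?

AB = (-65, -11, -44), AC = (-132, -22, -88).
Comparing components 3 and 1: (-44)(-132) − (-65)(-88) = 88 ≠ 0, so AB and AC are not parallel and the points are not collinear.

No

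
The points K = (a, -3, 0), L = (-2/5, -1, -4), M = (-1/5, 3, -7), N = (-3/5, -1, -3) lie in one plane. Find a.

Coplanarity ⇔ det[KL; KM; KN] = 0.
Expanding, this is linear in a: (-4)a + (-4) = 0.
So a = -1.

-1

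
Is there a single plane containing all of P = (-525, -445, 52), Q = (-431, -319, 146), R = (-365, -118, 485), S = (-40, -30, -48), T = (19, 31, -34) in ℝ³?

No

The plane through P, Q, R has normal n = PQ × PR = (23820, -25662, 10578) and equation n·X = -535854.
Checking the remaining points: n·S = -690684, n·T = -702594.
Since n·S = -690684 ≠ -535854, S is off the plane and the points are not all coplanar.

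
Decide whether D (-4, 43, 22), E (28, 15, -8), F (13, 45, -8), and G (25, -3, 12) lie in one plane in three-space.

Yes

With D as base: DE = (32, -28, -30), DF = (17, 2, -30), DG = (29, -46, -10).
DF × DG = (-1400, -700, -840).
DE · (DF × DG) = 0.
The scalar triple product vanishes, so the four points are coplanar.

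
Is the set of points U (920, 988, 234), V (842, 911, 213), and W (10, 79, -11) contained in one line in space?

No

UV = (-78, -77, -21), UW = (-910, -909, -245).
UV × UW = (-224, 0, 832).
The cross product is nonzero, so the points do not lie on one line.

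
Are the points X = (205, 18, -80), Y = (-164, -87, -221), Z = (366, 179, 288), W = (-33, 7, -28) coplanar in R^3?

No

A normal to the plane through X, Y, Z is n = XY × XZ = (-15939, 113091, -42504).
The plane has equation n·P = 2168463. For W: n·W = 2507736.
2507736 ≠ 2168463, so W is off the plane.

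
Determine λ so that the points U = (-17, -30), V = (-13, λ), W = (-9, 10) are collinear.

-10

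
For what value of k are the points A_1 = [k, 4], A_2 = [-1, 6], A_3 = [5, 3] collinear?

3

Collinearity: (A_1 − A_2) must be parallel to (A_3 − A_2) = (6, -3).
Cross-multiplying the components: (k − (-1))·(-3) = (-2)·(6).
Solving gives k = 3.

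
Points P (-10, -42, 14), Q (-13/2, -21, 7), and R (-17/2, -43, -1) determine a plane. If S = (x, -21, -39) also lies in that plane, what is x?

-3/2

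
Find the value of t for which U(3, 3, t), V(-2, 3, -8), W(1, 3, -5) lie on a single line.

-3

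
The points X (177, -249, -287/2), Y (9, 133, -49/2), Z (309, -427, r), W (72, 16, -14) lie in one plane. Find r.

39/2

Coplanarity ⇔ det[XY; XZ; XW] = 0.
Expanding, this is linear in r: (4410)r + (-85995) = 0.
So r = 39/2.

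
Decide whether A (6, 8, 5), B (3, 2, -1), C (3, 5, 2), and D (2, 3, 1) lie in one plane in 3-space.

No

With A as base: AB = (-3, -6, -6), AC = (-3, -3, -3), AD = (-4, -5, -4).
AC × AD = (-3, 0, 3).
AB · (AC × AD) = -9.
Since -9 ≠ 0, the four points are not coplanar.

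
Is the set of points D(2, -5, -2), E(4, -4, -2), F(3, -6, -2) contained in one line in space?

DE = (2, 1, 0), DF = (1, -1, 0).
Comparing components 1 and 2: (2)(-1) − (1)(1) = -3 ≠ 0, so DE and DF are not parallel and the points are not collinear.

No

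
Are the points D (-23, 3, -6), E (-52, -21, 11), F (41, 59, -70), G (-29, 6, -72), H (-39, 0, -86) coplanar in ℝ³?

Yes

The plane through D, E, F has normal n = DE × DF = (584, -768, -88) and equation n·P = -15208.
Checking the remaining points: n·G = -15208, n·H = -15208.
All equal -15208, so all 5 points lie in one plane.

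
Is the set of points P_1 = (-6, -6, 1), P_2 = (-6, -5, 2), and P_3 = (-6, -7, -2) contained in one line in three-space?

No

P_1P_2 = (0, 1, 1), P_1P_3 = (0, -1, -3).
Comparing components 2 and 3: (1)(-3) − (1)(-1) = -2 ≠ 0, so P_1P_2 and P_1P_3 are not parallel and the points are not collinear.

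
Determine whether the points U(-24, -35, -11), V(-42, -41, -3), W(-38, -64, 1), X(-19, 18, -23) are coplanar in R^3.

A normal to the plane through U, V, W is n = UV × UW = (160, 104, 438).
The plane has equation n·P = -12298. For X: n·X = -11242.
-11242 ≠ -12298, so X is off the plane.

No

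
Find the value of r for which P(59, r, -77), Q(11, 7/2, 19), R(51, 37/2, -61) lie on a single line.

43/2

Direction QR = (40, 15, -80). From the x-coordinate of P, the parameter along the line is τ = (59 − 11)/40 = 6/5.
Then r = 7/2 + 6/5·(15) = 43/2.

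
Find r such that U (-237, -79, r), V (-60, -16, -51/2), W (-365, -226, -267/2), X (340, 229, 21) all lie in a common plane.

96

Coplanarity ⇔ det[UV; UW; UX] = 0.
Expanding, this is linear in r: (-9275)r + (890400) = 0.
So r = 96.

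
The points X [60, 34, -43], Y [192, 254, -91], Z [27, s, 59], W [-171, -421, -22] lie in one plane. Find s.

Normal to plane XYW: n = (-17220, 8316, -9240); plane equation n·P = -353136.
Requiring n·Z = -353136: (8316)s + (-1010100) = -353136.
So s = 79.

79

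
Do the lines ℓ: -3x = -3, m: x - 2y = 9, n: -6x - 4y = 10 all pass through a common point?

Yes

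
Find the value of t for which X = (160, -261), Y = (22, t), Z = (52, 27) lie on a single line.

107

The three points are collinear iff det[XY; XZ] = 0.
This determinant is linear in t: (108)t + (-11556) = 0, so t = 107.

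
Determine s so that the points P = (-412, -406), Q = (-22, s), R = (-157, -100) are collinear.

The three points are collinear iff det[PQ; PR] = 0.
This determinant is linear in s: (-255)s + (15810) = 0, so s = 62.

62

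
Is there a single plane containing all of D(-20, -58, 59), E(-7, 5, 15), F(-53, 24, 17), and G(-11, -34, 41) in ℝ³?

Yes

A normal to the plane through D, E, F is n = DE × DF = (962, 1998, 3145).
The plane has equation n·P = 50431. For G: n·G = 50431.
Equal, so G lies in the plane and all four are coplanar.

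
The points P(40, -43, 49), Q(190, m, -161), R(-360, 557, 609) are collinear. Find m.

Collinearity requires PQ × PR = 0; each component is linear in m.
The x-component gives (560)m + (150080) = 0, so m = -268.
The remaining components then also vanish.

-268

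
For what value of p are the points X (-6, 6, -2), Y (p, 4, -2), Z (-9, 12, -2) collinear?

-5

Collinearity requires XY × XZ = 0; each component is linear in p.
The z-component gives (6)p + (30) = 0, so p = -5.
The remaining components then also vanish.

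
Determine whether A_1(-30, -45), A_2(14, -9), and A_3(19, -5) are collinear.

No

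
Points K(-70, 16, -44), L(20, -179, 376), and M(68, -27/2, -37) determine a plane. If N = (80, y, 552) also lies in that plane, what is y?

The plane through K, L, M has equation 11025x + 57330y + 24255z = -921690.
Substituting N: (57330)y + (14270760) = -921690, so y = -265.

-265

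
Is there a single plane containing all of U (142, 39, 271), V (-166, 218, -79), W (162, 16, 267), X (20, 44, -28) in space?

No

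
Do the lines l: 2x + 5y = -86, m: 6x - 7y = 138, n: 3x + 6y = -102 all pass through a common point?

Yes

The three lines meet at one point iff the augmented coefficient matrix [aᵢ bᵢ cᵢ] has rank < 3, i.e. its determinant vanishes.
Here the determinant is 0.
It vanishes, so the lines are concurrent at (2, -18).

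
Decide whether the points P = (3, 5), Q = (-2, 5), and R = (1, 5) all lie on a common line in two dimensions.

PQ = (-5, 0), PR = (-2, 0).
Twice the signed area of △PQR is (-5)(0) − (0)(-2) = 0.
The triangle is degenerate (zero area), so the points are collinear.

Yes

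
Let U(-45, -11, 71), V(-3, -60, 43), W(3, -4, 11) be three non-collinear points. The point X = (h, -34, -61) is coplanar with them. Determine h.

75

A normal to the plane is n = UV × UW = (3136, 1176, 2646).
X lies in the plane iff n · UX = 0.
This gives (3136)h + (-235200) = 0, so h = 75.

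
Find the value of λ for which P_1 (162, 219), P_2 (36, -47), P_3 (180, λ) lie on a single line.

The three points are collinear iff det[P_1P_2; P_1P_3] = 0.
This determinant is linear in λ: (-126)λ + (32382) = 0, so λ = 257.

257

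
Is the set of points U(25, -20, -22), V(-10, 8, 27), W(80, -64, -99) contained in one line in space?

UV = (-35, 28, 49), UW = (55, -44, -77).
UV × UW = (0, 0, 0).
The cross product vanishes, so the three points are collinear.

Yes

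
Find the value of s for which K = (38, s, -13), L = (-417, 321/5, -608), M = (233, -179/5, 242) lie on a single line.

-29/5

Collinearity requires KL × KM = 0; each component is linear in s.
The x-component gives (-850)s + (-4930) = 0, so s = -29/5.
The remaining components then also vanish.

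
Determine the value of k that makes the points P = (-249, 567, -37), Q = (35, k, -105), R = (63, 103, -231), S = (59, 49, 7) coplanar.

117

Normal to plane PRS: n = (-120908, -73480, -18704); plane equation n·X = -10865020.
Requiring n·Q = -10865020: (-73480)k + (-2267860) = -10865020.
So k = 117.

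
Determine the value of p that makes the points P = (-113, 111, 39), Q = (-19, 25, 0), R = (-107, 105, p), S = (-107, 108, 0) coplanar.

Normal to plane PQS: n = (3237, 3432, 234); plane equation n·X = 24297.
Requiring n·R = 24297: (234)p + (14001) = 24297.
So p = 44.

44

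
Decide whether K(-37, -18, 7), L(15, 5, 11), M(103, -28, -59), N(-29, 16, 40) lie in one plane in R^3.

No

The four points are coplanar iff the 3×3 determinant with rows KL, KM, KN is zero.
Rows: (52, 23, 4), (140, -10, -66), (8, 34, 33).
Expanding along the first row: (52)(1914) − (23)(5148) + (4)(4840) = 484.
Nonzero ⇒ not coplanar.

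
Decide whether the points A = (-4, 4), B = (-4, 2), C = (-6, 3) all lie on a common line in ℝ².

AB = (0, -2), AC = (-2, -1).
det[AB; AC] = (0)(-1) − (-2)(-2) = -4.
The determinant is nonzero, so they are not collinear.

No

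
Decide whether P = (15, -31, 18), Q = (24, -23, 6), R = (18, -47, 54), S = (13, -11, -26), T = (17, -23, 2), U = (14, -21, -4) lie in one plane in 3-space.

The plane through P, Q, R has normal n = PQ × PR = (96, -360, -168) and equation n·X = 9576.
Checking the remaining points: n·S = 9576, n·T = 9576, n·U = 9576.
All equal 9576, so all 6 points lie in one plane.

Yes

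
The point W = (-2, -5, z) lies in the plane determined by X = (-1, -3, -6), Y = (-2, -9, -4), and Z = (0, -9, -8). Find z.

-4

A normal to the plane is n = XY × XZ = (24, 0, 12).
W lies in the plane iff n · XW = 0.
This gives (12)z + (48) = 0, so z = -4.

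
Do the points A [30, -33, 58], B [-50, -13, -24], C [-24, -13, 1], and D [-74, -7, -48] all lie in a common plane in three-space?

With A as base: AB = (-80, 20, -82), AC = (-54, 20, -57), AD = (-104, 26, -106).
AC × AD = (-638, 204, 676).
AB · (AC × AD) = -312.
Since -312 ≠ 0, the four points are not coplanar.

No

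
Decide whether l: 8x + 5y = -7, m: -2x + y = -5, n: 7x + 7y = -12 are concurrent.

No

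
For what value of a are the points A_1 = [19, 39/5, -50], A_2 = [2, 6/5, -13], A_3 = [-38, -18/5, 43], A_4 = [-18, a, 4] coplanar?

13/5

Coplanarity ⇔ det[A_1A_2; A_1A_3; A_1A_4] = 0.
Expanding, this is linear in a: (-528)a + (6864/5) = 0.
So a = 13/5.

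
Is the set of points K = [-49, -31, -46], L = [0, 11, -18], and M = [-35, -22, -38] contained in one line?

No

KL = (49, 42, 28), KM = (14, 9, 8).
KL × KM = (84, 0, -147).
The cross product is nonzero, so the points do not lie on one line.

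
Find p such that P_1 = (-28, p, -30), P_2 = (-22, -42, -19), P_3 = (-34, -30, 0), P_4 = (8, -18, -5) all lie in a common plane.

-54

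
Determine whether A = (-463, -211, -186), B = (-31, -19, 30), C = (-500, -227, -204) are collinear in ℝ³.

No

AB = (432, 192, 216), AC = (-37, -16, -18).
AB × AC = (0, -216, 192).
The cross product is nonzero, so the points do not lie on one line.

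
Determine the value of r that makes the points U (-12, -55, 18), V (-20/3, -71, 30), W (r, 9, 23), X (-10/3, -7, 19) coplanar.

Normal to plane UVX: n = (-592, 296/3, 1184/3); plane equation n·P = 26344/3.
Requiring n·W = 26344/3: (-592)r + (29896/3) = 26344/3.
So r = 2.

2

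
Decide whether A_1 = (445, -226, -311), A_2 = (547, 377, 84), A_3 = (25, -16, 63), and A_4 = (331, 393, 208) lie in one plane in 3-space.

Yes

The four points are coplanar iff the 3×3 determinant with rows A_1A_2, A_1A_3, A_1A_4 is zero.
Rows: (102, 603, 395), (-420, 210, 374), (-114, 619, 519).
Expanding along the first row: (102)(-122516) − (603)(-175344) + (395)(-236040) = 0.
Zero determinant ⇒ coplanar.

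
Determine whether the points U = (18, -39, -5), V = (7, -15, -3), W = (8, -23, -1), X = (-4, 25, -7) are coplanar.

Yes

With U as base: UV = (-11, 24, 2), UW = (-10, 16, 4), UX = (-22, 64, -2).
UW × UX = (-288, -108, -288).
UV · (UW × UX) = 0.
The scalar triple product vanishes, so the four points are coplanar.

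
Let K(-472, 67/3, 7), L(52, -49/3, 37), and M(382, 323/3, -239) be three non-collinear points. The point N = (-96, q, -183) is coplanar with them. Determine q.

Coplanarity requires KL · (KM × KN) = 0.
KL = (524, -116/3, 30), KM = (854, 256/3, -246); the triple product is linear in q with coefficient 154524 and constant term -15606924.
Setting it to zero: q = 101.

101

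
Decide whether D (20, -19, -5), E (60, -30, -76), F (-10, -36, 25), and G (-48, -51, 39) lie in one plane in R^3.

No

A normal to the plane through D, E, F is n = DE × DF = (-1537, 930, -1010).
The plane has equation n·P = -43360. For G: n·G = -13044.
-13044 ≠ -43360, so G is off the plane.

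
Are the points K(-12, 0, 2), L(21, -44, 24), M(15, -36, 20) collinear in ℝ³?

Yes

KL = (33, -44, 22), KM = (27, -36, 18).
Each component of KM is 9/11 times the corresponding component of KL, so KM = 9/11·KL and the points are collinear.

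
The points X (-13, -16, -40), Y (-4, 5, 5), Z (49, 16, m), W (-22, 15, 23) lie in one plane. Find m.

36

Coplanarity ⇔ det[XY; XZ; XW] = 0.
Expanding, this is linear in m: (-468)m + (16848) = 0.
So m = 36.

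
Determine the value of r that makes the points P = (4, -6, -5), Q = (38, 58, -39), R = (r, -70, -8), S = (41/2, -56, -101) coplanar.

Normal to plane PQS: n = (-7844, 2703, -2756); plane equation n·X = -33814.
Requiring n·R = -33814: (-7844)r + (-167162) = -33814.
So r = -17.

-17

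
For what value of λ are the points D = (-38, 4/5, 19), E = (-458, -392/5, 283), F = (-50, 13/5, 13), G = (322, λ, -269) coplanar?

436/5

The points are coplanar iff DE · (DF × DG) = 0.
Expanding, this is linear in λ: (-5688)λ + (2479968/5) = 0.
So λ = 436/5.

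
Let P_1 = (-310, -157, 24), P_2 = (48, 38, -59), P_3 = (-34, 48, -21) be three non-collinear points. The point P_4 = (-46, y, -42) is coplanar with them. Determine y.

The plane through P_1, P_2, P_3 has equation 8240x − 6798y + 19570z = -1017434.
Substituting P_4: (-6798)y + (-1200980) = -1017434, so y = -27.

-27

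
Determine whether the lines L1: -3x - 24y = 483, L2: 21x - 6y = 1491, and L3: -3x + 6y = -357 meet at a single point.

Intersecting L1 and L2: solving the 2×2 system gives (x, y) = (63, -28).
Substitute into L3: (-3)(63) + (6)(-28) = -357.
This equals -357, so (63, -28) lies on all three lines and they are concurrent.

Yes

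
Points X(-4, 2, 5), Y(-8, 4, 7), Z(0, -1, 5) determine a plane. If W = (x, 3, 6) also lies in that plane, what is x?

-6

The plane through X, Y, Z has equation 6x + 8y + 4z = 12.
Substituting W: (6)x + (48) = 12, so x = -6.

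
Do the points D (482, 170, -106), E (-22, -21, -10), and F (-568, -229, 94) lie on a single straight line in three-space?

No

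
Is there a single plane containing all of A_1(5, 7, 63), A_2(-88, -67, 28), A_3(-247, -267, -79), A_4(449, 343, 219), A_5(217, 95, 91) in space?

Yes

The plane through A_1, A_2, A_3 has normal n = A_1A_2 × A_1A_3 = (918, -4386, 6834) and equation n·P = 404430.
Checking the remaining points: n·A_4 = 404430, n·A_5 = 404430.
All equal 404430, so all 5 points lie in one plane.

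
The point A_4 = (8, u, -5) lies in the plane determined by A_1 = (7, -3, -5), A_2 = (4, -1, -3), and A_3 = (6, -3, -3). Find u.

A normal to the plane is n = A_1A_2 × A_1A_3 = (4, 4, 2).
A_4 lies in the plane iff n · A_1A_4 = 0.
This gives (4)u + (16) = 0, so u = -4.

-4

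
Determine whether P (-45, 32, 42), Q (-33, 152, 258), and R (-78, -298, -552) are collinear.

Yes

PQ = (12, 120, 216), PR = (-33, -330, -594).
Each component of PR is -11/4 times the corresponding component of PQ, so PR = -11/4·PQ and the points are collinear.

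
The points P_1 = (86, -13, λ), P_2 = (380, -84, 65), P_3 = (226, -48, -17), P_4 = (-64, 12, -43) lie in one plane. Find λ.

-129

The points are coplanar iff P_1P_2 · (P_1P_3 × P_1P_4) = 0.
Expanding, this is linear in λ: (-1200)λ + (-154800) = 0.
So λ = -129.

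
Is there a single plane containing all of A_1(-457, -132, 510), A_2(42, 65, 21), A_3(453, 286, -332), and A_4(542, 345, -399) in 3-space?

Yes

The four points are coplanar iff the 3×3 determinant with rows A_1A_2, A_1A_3, A_1A_4 is zero.
Rows: (499, 197, -489), (910, 418, -842), (999, 477, -909).
Expanding along the first row: (499)(21672) − (197)(13968) + (-489)(16488) = 0.
Zero determinant ⇒ coplanar.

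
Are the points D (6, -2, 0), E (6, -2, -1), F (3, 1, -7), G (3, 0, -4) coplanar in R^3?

The four points are coplanar iff the 3×3 determinant with rows DE, DF, DG is zero.
Rows: (0, 0, -1), (-3, 3, -7), (-3, 2, -4).
Expanding along the first row: (0)(2) − (0)(-9) + (-1)(3) = -3.
Nonzero ⇒ not coplanar.

No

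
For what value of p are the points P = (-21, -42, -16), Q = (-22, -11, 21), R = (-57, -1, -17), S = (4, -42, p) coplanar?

Normal to plane PQR: n = (-1548, -1333, 1075); plane equation n·X = 71294.
Requiring n·S = 71294: (1075)p + (49794) = 71294.
So p = 20.

20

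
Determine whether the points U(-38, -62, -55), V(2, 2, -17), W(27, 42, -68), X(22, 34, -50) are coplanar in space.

With U as base: UV = (40, 64, 38), UW = (65, 104, -13), UX = (60, 96, 5).
UW × UX = (1768, -1105, 0).
UV · (UW × UX) = 0.
The scalar triple product vanishes, so the four points are coplanar.

Yes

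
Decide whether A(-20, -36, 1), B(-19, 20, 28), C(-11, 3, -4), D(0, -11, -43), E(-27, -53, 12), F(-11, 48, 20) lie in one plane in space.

The plane through A, B, C has normal n = AB × AC = (-1333, 248, -465) and equation n·P = 17267.
Checking the remaining points: n·D = 17267, n·E = 17267, n·F = 17267.
All equal 17267, so all 6 points lie in one plane.

Yes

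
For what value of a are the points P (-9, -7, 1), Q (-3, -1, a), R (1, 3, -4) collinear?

-2

Collinearity requires PQ × PR = 0; each component is linear in a.
The x-component gives (-10)a + (-20) = 0, so a = -2.
The remaining components then also vanish.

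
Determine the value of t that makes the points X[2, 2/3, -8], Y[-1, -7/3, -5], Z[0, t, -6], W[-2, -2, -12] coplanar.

-4/3

Coplanarity ⇔ det[XY; XZ; XW] = 0.
Expanding, this is linear in t: (24)t + (32) = 0.
So t = -4/3.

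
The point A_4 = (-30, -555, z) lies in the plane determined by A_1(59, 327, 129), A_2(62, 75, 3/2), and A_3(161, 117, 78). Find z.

-745/2

The plane through A_1, A_2, A_3 has equation −13923x − 12852y + 25074z = -1789515.
Substituting A_4: (25074)z + (7550550) = -1789515, so z = -745/2.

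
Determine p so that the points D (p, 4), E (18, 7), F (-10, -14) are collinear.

14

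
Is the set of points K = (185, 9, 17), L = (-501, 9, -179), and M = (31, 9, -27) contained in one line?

Yes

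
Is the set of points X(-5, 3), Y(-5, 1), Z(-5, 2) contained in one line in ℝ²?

Yes

XY = (0, -2), XZ = (0, -1).
Checking proportionality: XZ = 1/2·XY, so the vectors are parallel and the points are collinear.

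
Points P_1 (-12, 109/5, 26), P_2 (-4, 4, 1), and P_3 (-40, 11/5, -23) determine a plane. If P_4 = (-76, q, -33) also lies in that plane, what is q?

A normal to the plane is n = P_1P_2 × P_1P_3 = (1911/5, 1092, -3276/5).
P_4 lies in the plane iff n · P_1P_4 = 0.
This gives (1092)q + (-48048/5) = 0, so q = 44/5.

44/5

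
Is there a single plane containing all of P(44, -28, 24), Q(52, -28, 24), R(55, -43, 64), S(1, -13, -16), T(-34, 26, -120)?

The plane through P, Q, R has normal n = PQ × PR = (0, -320, -120) and equation n·X = 6080.
Checking the remaining points: n·S = 6080, n·T = 6080.
All equal 6080, so all 5 points lie in one plane.

Yes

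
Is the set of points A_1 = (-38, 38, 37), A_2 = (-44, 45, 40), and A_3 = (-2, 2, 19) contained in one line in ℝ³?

A_1A_2 = (-6, 7, 3), A_1A_3 = (36, -36, -18).
A_1A_2 × A_1A_3 = (-18, 0, -36).
The cross product is nonzero, so the points do not lie on one line.

No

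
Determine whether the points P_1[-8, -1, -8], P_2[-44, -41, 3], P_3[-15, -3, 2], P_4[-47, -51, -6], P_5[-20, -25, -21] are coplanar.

The plane through P_1, P_2, P_3 has normal n = P_1P_2 × P_1P_3 = (-378, 283, -208) and equation n·P = 4405.
Checking the remaining points: n·P_4 = 4581, n·P_5 = 4853.
Since n·P_4 = 4581 ≠ 4405, P_4 is off the plane and the points are not all coplanar.

No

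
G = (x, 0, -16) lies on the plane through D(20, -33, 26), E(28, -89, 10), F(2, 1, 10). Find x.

-11

A normal to the plane is n = DE × DF = (1440, 416, -736).
G lies in the plane iff n · DG = 0.
This gives (1440)x + (15840) = 0, so x = -11.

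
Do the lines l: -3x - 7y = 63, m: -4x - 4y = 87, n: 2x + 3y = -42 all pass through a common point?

Intersecting l and m: solving the 2×2 system gives (x, y) = (-357/16, 9/16).
Substitute into n: (2)(-357/16) + (3)(9/16) = -687/16.
But n requires -42 ≠ -687/16, so the three lines have no common point.

No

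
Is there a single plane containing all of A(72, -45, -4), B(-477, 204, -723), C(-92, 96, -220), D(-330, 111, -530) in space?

Yes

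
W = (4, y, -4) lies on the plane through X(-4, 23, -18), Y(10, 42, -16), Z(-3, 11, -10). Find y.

12

Coplanarity requires XY · (XZ × XW) = 0.
XY = (14, 19, 2), XZ = (1, -12, 8); the triple product is linear in y with coefficient -110 and constant term 1320.
Setting it to zero: y = 12.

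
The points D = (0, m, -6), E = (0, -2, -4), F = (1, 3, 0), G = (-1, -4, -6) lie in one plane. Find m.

The points are coplanar iff DE · (DF × DG) = 0.
Expanding, this is linear in m: (2)m + (10) = 0.
So m = -5.

-5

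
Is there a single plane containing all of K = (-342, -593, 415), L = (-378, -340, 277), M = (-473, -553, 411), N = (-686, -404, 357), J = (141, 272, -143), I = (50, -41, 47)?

Yes

The plane through K, L, M has normal n = KL × KM = (4508, 17934, 31703) and equation n·P = 980147.
Checking the remaining points: n·N = 980147, n·J = 980147, n·I = 980147.
All equal 980147, so all 6 points lie in one plane.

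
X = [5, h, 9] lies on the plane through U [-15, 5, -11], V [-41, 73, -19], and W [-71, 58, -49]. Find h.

15

The plane through U, V, W has equation −2160x − 540y + 2430z = 2970.
Substituting X: (-540)h + (11070) = 2970, so h = 15.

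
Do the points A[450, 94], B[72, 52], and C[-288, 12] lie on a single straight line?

AB = (-378, -42), AC = (-738, -82).
Checking proportionality: AC = 41/21·AB, so the vectors are parallel and the points are collinear.

Yes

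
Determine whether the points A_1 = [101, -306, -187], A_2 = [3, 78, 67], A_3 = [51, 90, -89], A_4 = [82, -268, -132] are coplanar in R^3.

With A_1 as base: A_1A_2 = (-98, 384, 254), A_1A_3 = (-50, 396, 98), A_1A_4 = (-19, 38, 55).
A_1A_3 × A_1A_4 = (18056, 888, 5624).
A_1A_2 · (A_1A_3 × A_1A_4) = 0.
The scalar triple product vanishes, so the four points are coplanar.

Yes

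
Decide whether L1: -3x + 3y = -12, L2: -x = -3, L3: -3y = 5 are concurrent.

No

Lines aᵢx + bᵢy = cᵢ with pairwise distinct directions are concurrent exactly when det[aᵢ bᵢ cᵢ] = 0.
Here the determinant is 6.
Nonzero, so no common point exists.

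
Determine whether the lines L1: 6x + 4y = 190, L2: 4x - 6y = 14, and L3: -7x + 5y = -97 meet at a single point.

No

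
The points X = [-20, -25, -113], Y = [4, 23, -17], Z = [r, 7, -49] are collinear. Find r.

Direction XY = (24, 48, 96). From the y-coordinate of Z, the parameter along the line is τ = (7 − (-25))/48 = 2/3.
Then r = (-20) + 2/3·(24) = -4.

-4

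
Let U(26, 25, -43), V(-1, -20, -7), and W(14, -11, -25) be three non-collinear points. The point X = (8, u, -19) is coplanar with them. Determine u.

-5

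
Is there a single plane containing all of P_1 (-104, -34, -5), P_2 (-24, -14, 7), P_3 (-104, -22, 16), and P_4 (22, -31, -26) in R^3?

No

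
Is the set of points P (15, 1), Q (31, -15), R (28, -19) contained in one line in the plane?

No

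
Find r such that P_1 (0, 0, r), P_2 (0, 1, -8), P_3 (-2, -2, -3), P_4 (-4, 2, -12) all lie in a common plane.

Coplanarity ⇔ det[P_1P_2; P_1P_3; P_1P_4] = 0.
Expanding, this is linear in r: (14)r + (84) = 0.
So r = -6.

-6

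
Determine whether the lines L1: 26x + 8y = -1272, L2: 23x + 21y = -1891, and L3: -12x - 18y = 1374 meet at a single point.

Yes

Intersecting L1 and L2: solving the 2×2 system gives (x, y) = (-32, -55).
Substitute into L3: (-12)(-32) + (-18)(-55) = 1374.
This equals 1374, so (-32, -55) lies on all three lines and they are concurrent.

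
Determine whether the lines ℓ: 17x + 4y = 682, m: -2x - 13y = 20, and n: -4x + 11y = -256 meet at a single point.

Yes

The three lines meet at one point iff the augmented coefficient matrix [aᵢ bᵢ cᵢ] has rank < 3, i.e. its determinant vanishes.
Here the determinant is 0.
It vanishes, so the lines are concurrent at (42, -8).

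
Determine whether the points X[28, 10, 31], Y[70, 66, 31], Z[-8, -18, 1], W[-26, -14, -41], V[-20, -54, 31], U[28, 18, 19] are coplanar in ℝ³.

Yes

The plane through X, Y, Z has normal n = XY × XZ = (-1680, 1260, 840) and equation n·P = -8400.
Checking the remaining points: n·W = -8400, n·V = -8400, n·U = -8400.
All equal -8400, so all 6 points lie in one plane.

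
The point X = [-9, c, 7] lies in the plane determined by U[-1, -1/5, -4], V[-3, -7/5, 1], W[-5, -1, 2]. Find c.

The plane through U, V, W has equation −(16/5)x − 8y − (16/5)z = 88/5.
Substituting X: (-8)c + (32/5) = 88/5, so c = -7/5.

-7/5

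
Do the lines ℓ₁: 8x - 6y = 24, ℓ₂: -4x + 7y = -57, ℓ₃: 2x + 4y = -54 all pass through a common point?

Intersecting ℓ₁ and ℓ₂: solving the 2×2 system gives (x, y) = (-87/16, -45/4).
Substitute into ℓ₃: (2)(-87/16) + (4)(-45/4) = -447/8.
But ℓ₃ requires -54 ≠ -447/8, so the three lines have no common point.

No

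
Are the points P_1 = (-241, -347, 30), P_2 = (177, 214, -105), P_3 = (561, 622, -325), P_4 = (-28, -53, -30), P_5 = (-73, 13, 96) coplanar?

No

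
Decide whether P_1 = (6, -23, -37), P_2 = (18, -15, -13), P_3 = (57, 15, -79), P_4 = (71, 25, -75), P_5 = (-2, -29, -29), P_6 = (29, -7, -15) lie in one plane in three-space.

Yes

The plane through P_1, P_2, P_3 has normal n = P_1P_2 × P_1P_3 = (-1248, 1728, 48) and equation n·P = -49008.
Checking the remaining points: n·P_4 = -49008, n·P_5 = -49008, n·P_6 = -49008.
All equal -49008, so all 6 points lie in one plane.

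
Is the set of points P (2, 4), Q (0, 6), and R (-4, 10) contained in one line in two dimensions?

PQ = (-2, 2), PR = (-6, 6).
Twice the signed area of △PQR is (-2)(6) − (2)(-6) = 0.
The triangle is degenerate (zero area), so the points are collinear.

Yes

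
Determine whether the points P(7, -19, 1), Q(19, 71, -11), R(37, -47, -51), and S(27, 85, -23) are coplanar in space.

Yes

The four points are coplanar iff the 3×3 determinant with rows PQ, PR, PS is zero.
Rows: (12, 90, -12), (30, -28, -52), (20, 104, -24).
Expanding along the first row: (12)(6080) − (90)(320) + (-12)(3680) = 0.
Zero determinant ⇒ coplanar.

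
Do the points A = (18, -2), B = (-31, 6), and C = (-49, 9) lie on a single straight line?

AB = (-49, 8), AC = (-67, 11).
If collinear, AC would be a scalar multiple of AB. But (-49)·(11) ≠ (8)·(-67) (difference -3), so they are not parallel; the points are not collinear.

No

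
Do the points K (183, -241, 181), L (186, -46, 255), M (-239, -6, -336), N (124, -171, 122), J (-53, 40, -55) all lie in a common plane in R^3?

The plane through K, L, M has normal n = KL × KM = (-118205, -29677, 82995) and equation n·P = 542737.
Checking the remaining points: n·N = 542737, n·J = 513060.
Since n·J = 513060 ≠ 542737, J is off the plane and the points are not all coplanar.

No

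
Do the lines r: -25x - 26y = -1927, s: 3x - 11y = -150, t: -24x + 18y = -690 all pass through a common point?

Intersecting r and s: solving the 2×2 system gives (x, y) = (49, 27).
Substitute into t: (-24)(49) + (18)(27) = -690.
This equals -690, so (49, 27) lies on all three lines and they are concurrent.

Yes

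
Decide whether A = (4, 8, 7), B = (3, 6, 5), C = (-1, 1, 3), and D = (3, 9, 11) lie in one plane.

The four points are coplanar iff the 3×3 determinant with rows AB, AC, AD is zero.
Rows: (-1, -2, -2), (-5, -7, -4), (-1, 1, 4).
Expanding along the first row: (-1)(-24) − (-2)(-24) + (-2)(-12) = 0.
Zero determinant ⇒ coplanar.

Yes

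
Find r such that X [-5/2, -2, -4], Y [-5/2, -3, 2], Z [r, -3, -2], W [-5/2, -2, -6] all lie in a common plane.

Normal to plane XYW: n = (2, 0, 0); plane equation n·P = -5.
Requiring n·Z = -5: (2)r + (0) = -5.
So r = -5/2.

-5/2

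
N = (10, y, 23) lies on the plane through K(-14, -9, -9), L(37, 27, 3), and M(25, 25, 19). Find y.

The plane through K, L, M has equation 600x − 960y + 330z = -2730.
Substituting N: (-960)y + (13590) = -2730, so y = 17.

17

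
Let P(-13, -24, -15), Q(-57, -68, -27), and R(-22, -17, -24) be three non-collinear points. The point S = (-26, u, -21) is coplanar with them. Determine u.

Coplanarity requires PQ · (PR × PS) = 0.
PQ = (-44, -44, -12), PR = (-9, 7, -9); the triple product is linear in u with coefficient -288 and constant term -8928.
Setting it to zero: u = -31.

-31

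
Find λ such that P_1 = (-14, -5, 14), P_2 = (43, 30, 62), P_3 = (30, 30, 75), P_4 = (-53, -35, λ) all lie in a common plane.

-37

The points are coplanar iff P_1P_2 · (P_1P_3 × P_1P_4) = 0.
Expanding, this is linear in λ: (455)λ + (16835) = 0.
So λ = -37.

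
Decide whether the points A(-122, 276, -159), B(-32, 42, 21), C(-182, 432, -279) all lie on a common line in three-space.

AB = (90, -234, 180), AC = (-60, 156, -120).
AB × AC = (0, 0, 0).
The cross product vanishes, so the three points are collinear.

Yes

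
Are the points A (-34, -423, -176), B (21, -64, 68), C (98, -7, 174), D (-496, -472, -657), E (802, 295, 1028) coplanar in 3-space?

The plane through A, B, C has normal n = AB × AC = (24146, 12958, -24508) and equation n·P = -1988790.
Checking the remaining points: n·D = -1990836, n·E = -2006522.
Since n·D = -1990836 ≠ -1988790, D is off the plane and the points are not all coplanar.

No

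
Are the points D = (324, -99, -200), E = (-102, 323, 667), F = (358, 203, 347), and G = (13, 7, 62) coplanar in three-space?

Yes

With D as base: DE = (-426, 422, 867), DF = (34, 302, 547), DG = (-311, 106, 262).
DF × DG = (21142, -179025, 97526).
DE · (DF × DG) = 0.
The scalar triple product vanishes, so the four points are coplanar.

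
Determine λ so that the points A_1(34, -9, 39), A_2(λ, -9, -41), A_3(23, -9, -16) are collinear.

Direction A_1A_3 = (-11, 0, -55). From the z-coordinate of A_2, the parameter along the line is τ = (-41 − 39)/(-55) = 16/11.
Then λ = 34 + 16/11·(-11) = 18.

18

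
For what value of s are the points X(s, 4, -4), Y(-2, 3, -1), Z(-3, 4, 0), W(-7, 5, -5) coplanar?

Coplanarity ⇔ det[XY; XZ; XW] = 0.
Expanding, this is linear in s: (6)s + (30) = 0.
So s = -5.

-5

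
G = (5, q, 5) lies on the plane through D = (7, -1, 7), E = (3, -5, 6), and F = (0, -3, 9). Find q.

Coplanarity requires DE · (DF × DG) = 0.
DE = (-4, -4, -1), DF = (-7, -2, 2); the triple product is linear in q with coefficient 15 and constant term 75.
Setting it to zero: q = -5.

-5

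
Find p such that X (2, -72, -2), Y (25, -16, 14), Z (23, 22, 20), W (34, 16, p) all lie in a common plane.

Normal to plane XYZ: n = (-272, -170, 986); plane equation n·P = 9724.
Requiring n·W = 9724: (986)p + (-11968) = 9724.
So p = 22.

22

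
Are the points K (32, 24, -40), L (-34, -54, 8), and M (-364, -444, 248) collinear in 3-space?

KL = (-66, -78, 48), KM = (-396, -468, 288).
KL × KM = (0, 0, 0).
The cross product vanishes, so the three points are collinear.

Yes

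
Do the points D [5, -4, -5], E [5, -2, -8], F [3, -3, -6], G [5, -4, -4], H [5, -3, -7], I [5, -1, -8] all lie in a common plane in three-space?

The plane through D, E, F has normal n = DE × DF = (1, 6, 4) and equation n·P = -39.
Checking the remaining points: n·G = -35, n·H = -41, n·I = -33.
Since n·G = -35 ≠ -39, G is off the plane and the points are not all coplanar.

No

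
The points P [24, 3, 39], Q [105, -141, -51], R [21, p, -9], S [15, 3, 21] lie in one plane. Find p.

Normal to plane PQS: n = (2592, 2268, -1296); plane equation n·X = 18468.
Requiring n·R = 18468: (2268)p + (66096) = 18468.
So p = -21.

-21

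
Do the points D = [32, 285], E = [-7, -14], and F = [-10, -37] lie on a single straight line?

DE = (-39, -299), DF = (-42, -322).
det[DE; DF] = (-39)(-322) − (-299)(-42) = 0.
The determinant is zero, so the points are collinear.

Yes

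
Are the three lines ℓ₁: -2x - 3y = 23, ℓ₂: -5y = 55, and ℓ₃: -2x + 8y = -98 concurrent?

Intersecting ℓ₁ and ℓ₂: solving the 2×2 system gives (x, y) = (5, -11).
Substitute into ℓ₃: (-2)(5) + (8)(-11) = -98.
This equals -98, so (5, -11) lies on all three lines and they are concurrent.

Yes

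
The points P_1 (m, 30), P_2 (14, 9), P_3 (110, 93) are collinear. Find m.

38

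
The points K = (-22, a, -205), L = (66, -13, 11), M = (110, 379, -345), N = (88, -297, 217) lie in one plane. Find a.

The points are coplanar iff KL · (KM × KN) = 0.
Expanding, this is linear in a: (16896)a + (-6133248) = 0.
So a = 363.

363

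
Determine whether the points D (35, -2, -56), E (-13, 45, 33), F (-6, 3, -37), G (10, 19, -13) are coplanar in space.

No

A normal to the plane through D, E, F is n = DE × DF = (448, -2737, 1687).
The plane has equation n·P = -73318. For G: n·G = -69454.
-69454 ≠ -73318, so G is off the plane.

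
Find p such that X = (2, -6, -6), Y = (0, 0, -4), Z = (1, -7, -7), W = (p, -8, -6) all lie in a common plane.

4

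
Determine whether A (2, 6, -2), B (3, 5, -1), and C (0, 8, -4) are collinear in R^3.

Yes

AB = (1, -1, 1), AC = (-2, 2, -2).
Each component of AC is -2 times the corresponding component of AB, so AC = -2·AB and the points are collinear.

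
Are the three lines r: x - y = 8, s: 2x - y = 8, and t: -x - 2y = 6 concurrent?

Lines aᵢx + bᵢy = cᵢ with pairwise distinct directions are concurrent exactly when det[aᵢ bᵢ cᵢ] = 0.
Here the determinant is -10.
Nonzero, so no common point exists.

No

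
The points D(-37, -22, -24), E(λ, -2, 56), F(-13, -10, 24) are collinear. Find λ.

3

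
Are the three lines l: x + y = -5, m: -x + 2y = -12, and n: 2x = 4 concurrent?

No

The three lines meet at one point iff the augmented coefficient matrix [aᵢ bᵢ cᵢ] has rank < 3, i.e. its determinant vanishes.
Here the determinant is 8.
Nonzero, so no common point exists.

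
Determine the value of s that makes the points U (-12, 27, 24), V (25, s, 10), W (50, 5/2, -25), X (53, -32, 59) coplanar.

13/2

Normal to plane UWX: n = (-7497/2, -5355, -4131/2); plane equation n·P = -149175.
Requiring n·V = -149175: (-5355)s + (-228735/2) = -149175.
So s = 13/2.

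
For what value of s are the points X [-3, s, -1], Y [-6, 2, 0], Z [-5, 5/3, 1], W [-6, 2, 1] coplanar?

1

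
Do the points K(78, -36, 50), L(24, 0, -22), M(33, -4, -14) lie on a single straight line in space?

KL = (-54, 36, -72), KM = (-45, 32, -64).
Comparing components 3 and 1: (-72)(-45) − (-54)(-64) = -216 ≠ 0, so KL and KM are not parallel and the points are not collinear.

No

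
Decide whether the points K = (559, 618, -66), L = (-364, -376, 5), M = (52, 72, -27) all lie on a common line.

Yes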